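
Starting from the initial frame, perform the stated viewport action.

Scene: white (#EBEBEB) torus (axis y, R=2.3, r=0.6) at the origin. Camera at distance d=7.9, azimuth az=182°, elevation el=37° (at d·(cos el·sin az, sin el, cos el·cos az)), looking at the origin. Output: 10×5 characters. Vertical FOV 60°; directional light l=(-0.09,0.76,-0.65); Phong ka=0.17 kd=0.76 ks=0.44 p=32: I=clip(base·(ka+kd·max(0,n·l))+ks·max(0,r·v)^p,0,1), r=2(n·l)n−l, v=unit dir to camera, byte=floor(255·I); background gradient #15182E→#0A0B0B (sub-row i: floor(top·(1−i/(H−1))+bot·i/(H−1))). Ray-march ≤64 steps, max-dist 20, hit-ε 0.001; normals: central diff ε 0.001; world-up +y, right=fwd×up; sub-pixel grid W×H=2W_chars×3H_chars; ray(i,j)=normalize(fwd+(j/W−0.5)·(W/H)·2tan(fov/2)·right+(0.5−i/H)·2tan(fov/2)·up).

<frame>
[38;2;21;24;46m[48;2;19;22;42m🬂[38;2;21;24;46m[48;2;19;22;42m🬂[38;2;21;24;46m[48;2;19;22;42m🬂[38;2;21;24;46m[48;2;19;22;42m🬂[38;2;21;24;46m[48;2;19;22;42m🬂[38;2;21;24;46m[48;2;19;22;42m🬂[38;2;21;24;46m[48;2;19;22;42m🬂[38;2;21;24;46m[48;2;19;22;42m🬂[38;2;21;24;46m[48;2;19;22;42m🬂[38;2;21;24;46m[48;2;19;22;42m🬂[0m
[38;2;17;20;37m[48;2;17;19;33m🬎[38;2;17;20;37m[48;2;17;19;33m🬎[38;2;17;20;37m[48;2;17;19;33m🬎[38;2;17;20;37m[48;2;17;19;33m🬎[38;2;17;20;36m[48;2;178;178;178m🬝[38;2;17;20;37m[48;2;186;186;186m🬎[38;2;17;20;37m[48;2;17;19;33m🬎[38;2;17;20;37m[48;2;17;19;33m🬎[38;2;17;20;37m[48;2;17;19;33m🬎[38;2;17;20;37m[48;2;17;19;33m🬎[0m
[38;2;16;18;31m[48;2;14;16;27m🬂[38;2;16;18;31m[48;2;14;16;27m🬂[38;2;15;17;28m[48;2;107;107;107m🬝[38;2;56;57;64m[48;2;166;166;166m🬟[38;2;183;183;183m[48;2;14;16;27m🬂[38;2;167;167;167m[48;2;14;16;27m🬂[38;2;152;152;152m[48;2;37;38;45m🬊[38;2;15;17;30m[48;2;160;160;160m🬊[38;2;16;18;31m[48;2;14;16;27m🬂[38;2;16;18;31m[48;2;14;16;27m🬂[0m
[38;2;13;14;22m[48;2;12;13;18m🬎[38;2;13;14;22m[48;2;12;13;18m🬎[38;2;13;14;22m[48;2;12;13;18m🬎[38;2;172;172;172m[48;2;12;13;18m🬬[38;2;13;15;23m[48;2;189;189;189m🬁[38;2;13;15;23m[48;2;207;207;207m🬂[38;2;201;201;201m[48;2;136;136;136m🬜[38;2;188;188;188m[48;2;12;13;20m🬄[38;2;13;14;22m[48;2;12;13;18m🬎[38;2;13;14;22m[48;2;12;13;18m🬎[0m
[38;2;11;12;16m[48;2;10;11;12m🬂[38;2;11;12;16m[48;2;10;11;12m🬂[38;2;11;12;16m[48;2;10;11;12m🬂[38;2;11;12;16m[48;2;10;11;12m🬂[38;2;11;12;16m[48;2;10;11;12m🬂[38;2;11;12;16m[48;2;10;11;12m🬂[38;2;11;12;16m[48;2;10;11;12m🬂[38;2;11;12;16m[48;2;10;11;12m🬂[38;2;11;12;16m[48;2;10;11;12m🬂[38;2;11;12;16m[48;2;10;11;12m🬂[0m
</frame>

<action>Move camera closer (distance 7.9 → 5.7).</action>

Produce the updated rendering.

<frame>
[38;2;21;24;46m[48;2;19;22;42m🬂[38;2;21;24;46m[48;2;19;22;42m🬂[38;2;21;24;46m[48;2;19;22;42m🬂[38;2;21;24;46m[48;2;19;22;42m🬂[38;2;21;24;46m[48;2;19;22;42m🬂[38;2;21;24;46m[48;2;19;22;42m🬂[38;2;21;24;46m[48;2;19;22;42m🬂[38;2;21;24;46m[48;2;19;22;42m🬂[38;2;21;24;46m[48;2;19;22;42m🬂[38;2;21;24;46m[48;2;19;22;42m🬂[0m
[38;2;17;20;37m[48;2;17;19;33m🬎[38;2;17;20;37m[48;2;17;19;33m🬎[38;2;17;20;37m[48;2;17;19;33m🬎[38;2;17;20;37m[48;2;188;188;188m🬎[38;2;17;20;37m[48;2;221;221;221m🬎[38;2;17;20;37m[48;2;232;232;232m🬎[38;2;17;20;37m[48;2;196;196;196m🬎[38;2;175;175;175m[48;2;17;20;36m🬏[38;2;17;20;37m[48;2;17;19;33m🬎[38;2;17;20;37m[48;2;17;19;33m🬎[0m
[38;2;16;18;31m[48;2;14;16;27m🬂[38;2;15;17;28m[48;2;161;161;161m🬝[38;2;16;18;31m[48;2;164;164;164m🬀[38;2;142;142;142m[48;2;22;24;31m🬆[38;2;115;115;115m[48;2;14;16;27m🬂[38;2;85;85;85m[48;2;14;16;27m🬂[38;2;126;126;126m[48;2;14;16;27m🬂[38;2;149;149;149m[48;2;60;60;60m🬨[38;2;15;17;30m[48;2;177;177;177m🬊[38;2;16;18;31m[48;2;14;16;27m🬂[0m
[38;2;13;14;22m[48;2;12;13;18m🬎[38;2;166;166;166m[48;2;12;13;20m🬉[38;2;165;165;165m[48;2;193;193;193m🬁[38;2;60;61;65m[48;2;182;182;182m🬂[38;2;13;14;22m[48;2;162;162;162m🬊[38;2;13;14;22m[48;2;185;185;185m🬎[38;2;44;45;50m[48;2;180;180;180m🬆[38;2;99;99;99m[48;2;191;191;191m🬀[38;2;192;192;192m[48;2;12;13;18m🬝[38;2;13;14;22m[48;2;12;13;18m🬎[0m
[38;2;11;12;16m[48;2;10;11;12m🬂[38;2;11;12;16m[48;2;10;11;12m🬂[38;2;166;166;166m[48;2;32;33;33m🬂[38;2;199;199;199m[48;2;10;11;11m🬎[38;2;218;218;218m[48;2;162;162;162m🬎[38;2;234;234;234m[48;2;173;173;173m🬎[38;2;206;206;206m[48;2;10;11;11m🬝[38;2;201;201;201m[48;2;43;44;44m🬆[38;2;155;155;155m[48;2;10;11;12m🬀[38;2;11;12;16m[48;2;10;11;12m🬂[0m
</frame>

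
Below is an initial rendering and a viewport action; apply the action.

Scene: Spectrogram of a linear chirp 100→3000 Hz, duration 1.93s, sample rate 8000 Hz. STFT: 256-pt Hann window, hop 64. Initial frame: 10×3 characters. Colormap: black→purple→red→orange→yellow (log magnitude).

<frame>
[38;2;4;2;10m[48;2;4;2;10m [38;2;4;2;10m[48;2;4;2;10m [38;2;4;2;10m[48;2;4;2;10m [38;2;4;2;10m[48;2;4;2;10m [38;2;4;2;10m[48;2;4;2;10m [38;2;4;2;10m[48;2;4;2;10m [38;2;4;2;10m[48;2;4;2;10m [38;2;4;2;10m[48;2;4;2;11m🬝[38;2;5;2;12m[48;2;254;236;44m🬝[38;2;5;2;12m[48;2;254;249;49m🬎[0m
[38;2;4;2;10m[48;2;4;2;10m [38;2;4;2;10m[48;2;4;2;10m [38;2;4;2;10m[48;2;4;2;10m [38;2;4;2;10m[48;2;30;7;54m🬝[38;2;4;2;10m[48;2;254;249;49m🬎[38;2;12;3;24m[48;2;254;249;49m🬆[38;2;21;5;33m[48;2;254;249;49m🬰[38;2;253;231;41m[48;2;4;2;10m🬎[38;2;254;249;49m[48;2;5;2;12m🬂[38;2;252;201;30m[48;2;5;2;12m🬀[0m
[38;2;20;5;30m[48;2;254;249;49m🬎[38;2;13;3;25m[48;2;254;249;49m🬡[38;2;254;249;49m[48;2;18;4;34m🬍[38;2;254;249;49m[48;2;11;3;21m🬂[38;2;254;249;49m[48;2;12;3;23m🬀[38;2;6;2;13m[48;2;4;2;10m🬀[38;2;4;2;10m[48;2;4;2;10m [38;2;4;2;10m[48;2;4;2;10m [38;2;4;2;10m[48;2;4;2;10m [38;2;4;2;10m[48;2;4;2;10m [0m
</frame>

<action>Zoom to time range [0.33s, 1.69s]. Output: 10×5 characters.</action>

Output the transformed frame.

<frame>
[38;2;4;2;10m[48;2;4;2;10m [38;2;4;2;10m[48;2;4;2;10m [38;2;4;2;10m[48;2;4;2;10m [38;2;4;2;10m[48;2;4;2;10m [38;2;4;2;10m[48;2;4;2;10m [38;2;4;2;10m[48;2;4;2;10m [38;2;4;2;10m[48;2;4;2;10m [38;2;4;2;10m[48;2;4;2;10m [38;2;4;2;10m[48;2;4;2;10m [38;2;4;2;10m[48;2;4;2;10m [0m
[38;2;4;2;10m[48;2;4;2;10m [38;2;4;2;10m[48;2;4;2;10m [38;2;4;2;10m[48;2;4;2;10m [38;2;4;2;10m[48;2;4;2;10m [38;2;4;2;10m[48;2;4;2;10m [38;2;4;2;10m[48;2;4;2;10m [38;2;4;2;10m[48;2;4;2;10m [38;2;4;2;10m[48;2;6;2;14m🬝[38;2;9;3;19m[48;2;254;246;48m🬝[38;2;15;4;30m[48;2;254;249;49m🬎[0m
[38;2;4;2;10m[48;2;4;2;10m [38;2;4;2;10m[48;2;4;2;10m [38;2;4;2;10m[48;2;4;2;10m [38;2;4;2;10m[48;2;6;2;13m🬝[38;2;6;2;14m[48;2;253;227;40m🬝[38;2;26;7;32m[48;2;254;249;49m🬎[38;2;56;14;38m[48;2;254;248;49m🬡[38;2;254;249;49m[48;2;66;17;37m🬍[38;2;254;249;49m[48;2;18;5;31m🬂[38;2;250;169;17m[48;2;6;2;13m🬀[0m
[38;2;9;3;18m[48;2;254;240;46m🬝[38;2;13;3;25m[48;2;254;249;49m🬎[38;2;8;2;18m[48;2;245;208;50m🬂[38;2;253;225;39m[48;2;9;2;18m🬎[38;2;254;249;49m[48;2;11;3;22m🬂[38;2;253;215;36m[48;2;6;2;14m🬀[38;2;6;2;13m[48;2;4;2;10m🬀[38;2;4;2;10m[48;2;4;2;10m [38;2;4;2;10m[48;2;4;2;10m [38;2;4;2;10m[48;2;4;2;10m [0m
[38;2;254;249;49m[48;2;13;3;26m🬂[38;2;252;191;26m[48;2;6;2;14m🬀[38;2;6;2;13m[48;2;4;2;10m🬀[38;2;4;2;10m[48;2;4;2;10m [38;2;4;2;10m[48;2;4;2;10m [38;2;4;2;10m[48;2;4;2;10m [38;2;4;2;10m[48;2;4;2;10m [38;2;4;2;10m[48;2;4;2;10m [38;2;4;2;10m[48;2;4;2;10m [38;2;4;2;10m[48;2;4;2;10m [0m
</frame>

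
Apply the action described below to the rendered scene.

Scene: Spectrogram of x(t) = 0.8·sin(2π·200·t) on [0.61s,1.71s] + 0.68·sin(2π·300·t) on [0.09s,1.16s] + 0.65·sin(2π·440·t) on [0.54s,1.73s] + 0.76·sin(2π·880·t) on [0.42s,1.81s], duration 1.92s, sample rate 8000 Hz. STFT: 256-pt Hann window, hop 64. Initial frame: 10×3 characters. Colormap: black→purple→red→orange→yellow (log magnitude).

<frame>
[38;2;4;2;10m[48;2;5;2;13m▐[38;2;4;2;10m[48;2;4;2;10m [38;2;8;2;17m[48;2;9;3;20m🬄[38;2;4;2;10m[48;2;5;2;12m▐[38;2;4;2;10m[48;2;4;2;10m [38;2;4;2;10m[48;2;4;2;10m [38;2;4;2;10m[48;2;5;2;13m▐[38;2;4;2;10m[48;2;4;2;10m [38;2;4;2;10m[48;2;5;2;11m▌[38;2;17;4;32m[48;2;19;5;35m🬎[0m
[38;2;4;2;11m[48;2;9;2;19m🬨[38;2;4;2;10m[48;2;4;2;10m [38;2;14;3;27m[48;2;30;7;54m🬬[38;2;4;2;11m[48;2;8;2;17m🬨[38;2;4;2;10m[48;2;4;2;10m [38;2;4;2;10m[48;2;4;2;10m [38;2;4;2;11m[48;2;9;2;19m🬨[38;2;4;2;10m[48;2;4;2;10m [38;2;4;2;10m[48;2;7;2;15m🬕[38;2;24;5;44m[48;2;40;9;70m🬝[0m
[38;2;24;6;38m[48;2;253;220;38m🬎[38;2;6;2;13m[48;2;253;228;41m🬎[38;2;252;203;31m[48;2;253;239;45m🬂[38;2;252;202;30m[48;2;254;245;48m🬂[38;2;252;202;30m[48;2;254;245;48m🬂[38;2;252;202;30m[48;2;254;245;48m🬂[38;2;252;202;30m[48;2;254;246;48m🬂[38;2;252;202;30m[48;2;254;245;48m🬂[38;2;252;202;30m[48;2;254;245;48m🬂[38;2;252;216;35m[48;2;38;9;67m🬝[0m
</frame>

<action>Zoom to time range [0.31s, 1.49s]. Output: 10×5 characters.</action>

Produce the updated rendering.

<frame>
[38;2;4;2;10m[48;2;9;3;18m▌[38;2;4;2;10m[48;2;10;3;20m▌[38;2;6;2;13m[48;2;5;2;12m▌[38;2;4;2;10m[48;2;4;2;10m [38;2;4;2;10m[48;2;4;2;10m [38;2;4;2;10m[48;2;4;2;10m [38;2;4;2;10m[48;2;4;2;10m [38;2;4;2;10m[48;2;5;2;13m▐[38;2;4;2;10m[48;2;4;2;10m [38;2;4;2;10m[48;2;4;2;10m [0m
[38;2;4;2;10m[48;2;11;3;22m▌[38;2;4;2;10m[48;2;11;3;22m▌[38;2;5;2;12m[48;2;6;2;13m▐[38;2;4;2;10m[48;2;4;2;10m [38;2;4;2;10m[48;2;4;2;10m [38;2;4;2;10m[48;2;4;2;10m [38;2;4;2;10m[48;2;4;2;10m [38;2;4;2;10m[48;2;6;2;13m▐[38;2;4;2;10m[48;2;4;2;10m [38;2;4;2;10m[48;2;4;2;10m [0m
[38;2;4;2;10m[48;2;17;4;33m▌[38;2;4;2;10m[48;2;13;3;26m▌[38;2;6;2;13m[48;2;7;2;15m🬉[38;2;4;2;10m[48;2;4;2;10m [38;2;4;2;10m[48;2;4;2;10m [38;2;4;2;10m[48;2;4;2;10m [38;2;4;2;10m[48;2;4;2;10m [38;2;4;2;10m[48;2;8;2;16m▐[38;2;4;2;10m[48;2;4;2;10m [38;2;4;2;10m[48;2;4;2;10m [0m
[38;2;23;6;35m[48;2;254;245;48m🬝[38;2;12;3;24m[48;2;254;249;49m🬎[38;2;10;3;20m[48;2;254;249;49m🬎[38;2;4;2;11m[48;2;254;249;49m🬎[38;2;4;2;11m[48;2;254;249;49m🬎[38;2;4;2;11m[48;2;254;249;49m🬎[38;2;4;2;11m[48;2;254;249;49m🬎[38;2;8;2;17m[48;2;254;249;49m🬎[38;2;4;2;11m[48;2;254;249;49m🬎[38;2;4;2;11m[48;2;254;249;49m🬎[0m
[38;2;94;24;46m[48;2;223;140;60m🬂[38;2;106;27;64m[48;2;237;176;51m🬒[38;2;84;21;67m[48;2;254;238;45m🬒[38;2;14;4;28m[48;2;254;240;46m🬂[38;2;15;4;28m[48;2;254;240;46m🬂[38;2;15;4;28m[48;2;254;240;46m🬂[38;2;14;4;28m[48;2;254;240;46m🬂[38;2;26;6;48m[48;2;254;241;46m🬂[38;2;14;4;28m[48;2;254;240;46m🬂[38;2;14;4;28m[48;2;254;240;46m🬂[0m
</frame>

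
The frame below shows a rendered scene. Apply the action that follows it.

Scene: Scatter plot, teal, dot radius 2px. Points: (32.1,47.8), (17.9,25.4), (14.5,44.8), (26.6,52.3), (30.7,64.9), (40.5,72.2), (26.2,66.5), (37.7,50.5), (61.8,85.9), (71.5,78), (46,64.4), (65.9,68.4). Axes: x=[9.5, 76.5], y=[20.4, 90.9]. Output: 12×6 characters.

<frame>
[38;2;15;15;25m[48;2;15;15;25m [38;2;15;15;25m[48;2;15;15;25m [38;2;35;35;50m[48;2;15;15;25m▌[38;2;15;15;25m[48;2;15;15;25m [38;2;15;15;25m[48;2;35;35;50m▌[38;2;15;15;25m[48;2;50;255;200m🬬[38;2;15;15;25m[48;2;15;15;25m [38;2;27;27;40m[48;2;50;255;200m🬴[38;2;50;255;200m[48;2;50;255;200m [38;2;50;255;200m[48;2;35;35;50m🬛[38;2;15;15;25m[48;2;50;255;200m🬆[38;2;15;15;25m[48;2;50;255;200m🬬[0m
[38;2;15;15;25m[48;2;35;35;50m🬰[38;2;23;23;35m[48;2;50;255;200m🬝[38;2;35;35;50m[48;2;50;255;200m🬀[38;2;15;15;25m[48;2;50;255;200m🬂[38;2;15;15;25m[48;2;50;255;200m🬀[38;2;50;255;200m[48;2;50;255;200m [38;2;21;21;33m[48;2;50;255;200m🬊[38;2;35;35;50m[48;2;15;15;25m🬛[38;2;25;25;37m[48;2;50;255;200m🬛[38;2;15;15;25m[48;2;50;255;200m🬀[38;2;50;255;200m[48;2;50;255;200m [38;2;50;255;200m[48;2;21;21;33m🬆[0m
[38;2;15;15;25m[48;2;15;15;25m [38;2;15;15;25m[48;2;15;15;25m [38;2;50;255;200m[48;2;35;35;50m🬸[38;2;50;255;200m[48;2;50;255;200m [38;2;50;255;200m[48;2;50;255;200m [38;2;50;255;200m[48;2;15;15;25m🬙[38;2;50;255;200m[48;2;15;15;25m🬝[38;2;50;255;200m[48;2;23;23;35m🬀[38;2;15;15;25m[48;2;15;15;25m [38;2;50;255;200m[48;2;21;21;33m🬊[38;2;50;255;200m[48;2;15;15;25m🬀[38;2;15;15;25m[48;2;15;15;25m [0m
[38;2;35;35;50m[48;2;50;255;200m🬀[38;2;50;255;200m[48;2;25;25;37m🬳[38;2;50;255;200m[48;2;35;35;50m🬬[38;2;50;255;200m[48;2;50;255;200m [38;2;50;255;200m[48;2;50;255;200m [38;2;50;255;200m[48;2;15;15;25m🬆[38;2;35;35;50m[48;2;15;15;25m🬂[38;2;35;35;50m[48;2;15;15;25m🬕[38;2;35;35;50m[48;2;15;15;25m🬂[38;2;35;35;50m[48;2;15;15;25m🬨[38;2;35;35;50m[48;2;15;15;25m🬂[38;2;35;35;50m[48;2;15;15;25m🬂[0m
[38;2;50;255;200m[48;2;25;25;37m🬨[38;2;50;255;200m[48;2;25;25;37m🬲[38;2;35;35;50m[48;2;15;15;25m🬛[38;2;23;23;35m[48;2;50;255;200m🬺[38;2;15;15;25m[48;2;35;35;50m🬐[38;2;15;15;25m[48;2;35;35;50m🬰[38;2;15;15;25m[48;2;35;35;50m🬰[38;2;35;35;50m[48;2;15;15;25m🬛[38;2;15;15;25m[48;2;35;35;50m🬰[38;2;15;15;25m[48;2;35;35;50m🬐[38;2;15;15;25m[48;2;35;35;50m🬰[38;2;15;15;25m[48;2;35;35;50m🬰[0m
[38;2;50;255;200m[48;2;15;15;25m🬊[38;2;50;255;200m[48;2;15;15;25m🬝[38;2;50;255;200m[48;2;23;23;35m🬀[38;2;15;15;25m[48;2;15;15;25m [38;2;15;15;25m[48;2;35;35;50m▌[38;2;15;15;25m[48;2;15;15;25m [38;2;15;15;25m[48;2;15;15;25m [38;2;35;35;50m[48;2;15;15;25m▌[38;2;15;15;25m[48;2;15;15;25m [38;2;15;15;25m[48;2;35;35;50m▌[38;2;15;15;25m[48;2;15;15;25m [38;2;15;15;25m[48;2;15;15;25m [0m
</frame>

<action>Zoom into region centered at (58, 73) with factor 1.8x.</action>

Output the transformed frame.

<frame>
[38;2;15;15;25m[48;2;15;15;25m [38;2;15;15;25m[48;2;15;15;25m [38;2;35;35;50m[48;2;15;15;25m▌[38;2;15;15;25m[48;2;15;15;25m [38;2;15;15;25m[48;2;35;35;50m▌[38;2;15;15;25m[48;2;50;255;200m🬝[38;2;15;15;25m[48;2;50;255;200m🬀[38;2;21;21;33m[48;2;50;255;200m🬊[38;2;15;15;25m[48;2;15;15;25m [38;2;15;15;25m[48;2;35;35;50m▌[38;2;15;15;25m[48;2;15;15;25m [38;2;15;15;25m[48;2;15;15;25m [0m
[38;2;15;15;25m[48;2;35;35;50m🬰[38;2;15;15;25m[48;2;35;35;50m🬰[38;2;35;35;50m[48;2;15;15;25m🬛[38;2;15;15;25m[48;2;35;35;50m🬰[38;2;15;15;25m[48;2;35;35;50m🬐[38;2;15;15;25m[48;2;35;35;50m🬰[38;2;50;255;200m[48;2;21;21;33m🬊[38;2;50;255;200m[48;2;27;27;40m🬀[38;2;15;15;25m[48;2;35;35;50m🬰[38;2;28;28;41m[48;2;50;255;200m🬆[38;2;23;23;35m[48;2;50;255;200m🬬[38;2;15;15;25m[48;2;35;35;50m🬰[0m
[38;2;50;255;200m[48;2;15;15;25m🬺[38;2;15;15;25m[48;2;50;255;200m🬬[38;2;35;35;50m[48;2;15;15;25m▌[38;2;15;15;25m[48;2;15;15;25m [38;2;15;15;25m[48;2;35;35;50m▌[38;2;15;15;25m[48;2;15;15;25m [38;2;15;15;25m[48;2;15;15;25m [38;2;35;35;50m[48;2;15;15;25m▌[38;2;15;15;25m[48;2;50;255;200m🬪[38;2;50;255;200m[48;2;15;15;25m🬬[38;2;50;255;200m[48;2;15;15;25m🬆[38;2;15;15;25m[48;2;15;15;25m [0m
[38;2;50;255;200m[48;2;15;15;25m🬆[38;2;23;23;35m[48;2;50;255;200m🬝[38;2;50;255;200m[48;2;28;28;41m🬱[38;2;35;35;50m[48;2;15;15;25m🬂[38;2;35;35;50m[48;2;15;15;25m🬨[38;2;35;35;50m[48;2;15;15;25m🬂[38;2;35;35;50m[48;2;15;15;25m🬂[38;2;35;35;50m[48;2;50;255;200m🬐[38;2;50;255;200m[48;2;50;255;200m [38;2;50;255;200m[48;2;31;31;45m🬃[38;2;35;35;50m[48;2;15;15;25m🬂[38;2;35;35;50m[48;2;15;15;25m🬂[0m
[38;2;15;15;25m[48;2;35;35;50m🬰[38;2;50;255;200m[48;2;21;21;33m🬊[38;2;50;255;200m[48;2;15;15;25m🬝[38;2;50;255;200m[48;2;23;23;35m🬀[38;2;15;15;25m[48;2;35;35;50m🬐[38;2;15;15;25m[48;2;35;35;50m🬰[38;2;15;15;25m[48;2;35;35;50m🬰[38;2;35;35;50m[48;2;15;15;25m🬛[38;2;50;255;200m[48;2;23;23;35m🬀[38;2;15;15;25m[48;2;35;35;50m🬐[38;2;15;15;25m[48;2;35;35;50m🬰[38;2;15;15;25m[48;2;35;35;50m🬰[0m
[38;2;15;15;25m[48;2;15;15;25m [38;2;15;15;25m[48;2;15;15;25m [38;2;35;35;50m[48;2;15;15;25m▌[38;2;15;15;25m[48;2;15;15;25m [38;2;15;15;25m[48;2;35;35;50m▌[38;2;15;15;25m[48;2;15;15;25m [38;2;15;15;25m[48;2;15;15;25m [38;2;35;35;50m[48;2;15;15;25m▌[38;2;15;15;25m[48;2;15;15;25m [38;2;15;15;25m[48;2;35;35;50m▌[38;2;15;15;25m[48;2;15;15;25m [38;2;15;15;25m[48;2;15;15;25m [0m
</frame>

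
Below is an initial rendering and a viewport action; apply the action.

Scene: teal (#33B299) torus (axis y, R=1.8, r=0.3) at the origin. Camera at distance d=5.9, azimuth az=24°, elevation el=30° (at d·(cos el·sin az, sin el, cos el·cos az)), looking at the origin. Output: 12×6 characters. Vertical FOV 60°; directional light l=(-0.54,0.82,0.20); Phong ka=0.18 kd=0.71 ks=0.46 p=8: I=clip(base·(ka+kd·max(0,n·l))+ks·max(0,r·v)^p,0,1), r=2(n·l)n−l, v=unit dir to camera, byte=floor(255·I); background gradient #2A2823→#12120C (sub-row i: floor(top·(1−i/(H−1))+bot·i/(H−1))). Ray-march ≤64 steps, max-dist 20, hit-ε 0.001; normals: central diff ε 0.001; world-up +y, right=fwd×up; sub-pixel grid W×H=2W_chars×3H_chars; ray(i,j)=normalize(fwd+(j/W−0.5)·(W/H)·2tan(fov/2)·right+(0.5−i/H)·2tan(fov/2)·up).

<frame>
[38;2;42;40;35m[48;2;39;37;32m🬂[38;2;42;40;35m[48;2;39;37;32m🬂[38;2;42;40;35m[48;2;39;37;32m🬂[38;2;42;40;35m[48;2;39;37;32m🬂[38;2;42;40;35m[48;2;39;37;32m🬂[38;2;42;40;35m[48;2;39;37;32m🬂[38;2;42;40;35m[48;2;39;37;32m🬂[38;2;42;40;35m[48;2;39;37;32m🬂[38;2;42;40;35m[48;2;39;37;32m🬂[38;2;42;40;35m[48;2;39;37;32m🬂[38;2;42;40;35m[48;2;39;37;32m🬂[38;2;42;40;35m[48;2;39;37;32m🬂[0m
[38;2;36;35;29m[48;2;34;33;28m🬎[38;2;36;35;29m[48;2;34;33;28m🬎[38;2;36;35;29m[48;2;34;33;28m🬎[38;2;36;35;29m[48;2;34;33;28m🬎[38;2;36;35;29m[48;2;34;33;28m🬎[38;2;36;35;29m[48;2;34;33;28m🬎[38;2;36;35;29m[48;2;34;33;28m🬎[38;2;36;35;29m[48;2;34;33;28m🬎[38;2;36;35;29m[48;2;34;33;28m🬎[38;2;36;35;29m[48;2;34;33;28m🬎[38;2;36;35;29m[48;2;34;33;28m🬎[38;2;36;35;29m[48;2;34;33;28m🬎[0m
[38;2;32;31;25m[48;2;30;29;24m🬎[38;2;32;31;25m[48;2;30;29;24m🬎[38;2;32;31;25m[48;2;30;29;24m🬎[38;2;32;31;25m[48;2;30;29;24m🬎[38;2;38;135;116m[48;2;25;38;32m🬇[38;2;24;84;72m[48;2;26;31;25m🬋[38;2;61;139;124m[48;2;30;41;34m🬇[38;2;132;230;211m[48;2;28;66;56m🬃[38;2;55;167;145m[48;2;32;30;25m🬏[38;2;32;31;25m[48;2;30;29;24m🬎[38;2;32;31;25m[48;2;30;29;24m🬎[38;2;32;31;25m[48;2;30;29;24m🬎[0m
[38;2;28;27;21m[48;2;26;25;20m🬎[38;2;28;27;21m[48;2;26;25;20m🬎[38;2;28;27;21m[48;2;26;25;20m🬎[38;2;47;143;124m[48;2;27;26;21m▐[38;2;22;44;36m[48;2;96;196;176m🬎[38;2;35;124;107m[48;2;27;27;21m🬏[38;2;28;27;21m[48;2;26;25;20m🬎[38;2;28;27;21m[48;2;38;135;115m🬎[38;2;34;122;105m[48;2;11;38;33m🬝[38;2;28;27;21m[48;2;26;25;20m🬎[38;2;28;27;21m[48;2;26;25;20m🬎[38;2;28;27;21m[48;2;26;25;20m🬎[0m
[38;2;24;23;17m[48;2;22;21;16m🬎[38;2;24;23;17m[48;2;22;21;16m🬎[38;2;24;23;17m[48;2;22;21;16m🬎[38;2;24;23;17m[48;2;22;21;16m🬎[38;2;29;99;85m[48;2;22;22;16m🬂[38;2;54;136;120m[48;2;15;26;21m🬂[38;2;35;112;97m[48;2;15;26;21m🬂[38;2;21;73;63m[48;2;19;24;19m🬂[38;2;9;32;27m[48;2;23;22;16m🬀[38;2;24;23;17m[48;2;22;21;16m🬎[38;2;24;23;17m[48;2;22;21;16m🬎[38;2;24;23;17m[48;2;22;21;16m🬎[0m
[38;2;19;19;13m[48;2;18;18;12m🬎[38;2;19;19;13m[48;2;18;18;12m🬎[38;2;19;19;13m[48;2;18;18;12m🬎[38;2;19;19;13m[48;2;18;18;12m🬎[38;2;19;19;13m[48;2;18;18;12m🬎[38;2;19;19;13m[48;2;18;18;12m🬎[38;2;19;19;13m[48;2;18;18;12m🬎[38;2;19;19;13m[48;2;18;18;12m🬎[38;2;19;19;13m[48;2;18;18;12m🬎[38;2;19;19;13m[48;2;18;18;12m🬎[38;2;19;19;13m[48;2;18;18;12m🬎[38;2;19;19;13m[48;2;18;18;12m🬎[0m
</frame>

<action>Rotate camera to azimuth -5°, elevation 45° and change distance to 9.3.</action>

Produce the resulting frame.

<frame>
[38;2;42;40;35m[48;2;39;37;32m🬂[38;2;42;40;35m[48;2;39;37;32m🬂[38;2;42;40;35m[48;2;39;37;32m🬂[38;2;42;40;35m[48;2;39;37;32m🬂[38;2;42;40;35m[48;2;39;37;32m🬂[38;2;42;40;35m[48;2;39;37;32m🬂[38;2;42;40;35m[48;2;39;37;32m🬂[38;2;42;40;35m[48;2;39;37;32m🬂[38;2;42;40;35m[48;2;39;37;32m🬂[38;2;42;40;35m[48;2;39;37;32m🬂[38;2;42;40;35m[48;2;39;37;32m🬂[38;2;42;40;35m[48;2;39;37;32m🬂[0m
[38;2;36;35;29m[48;2;34;33;28m🬎[38;2;36;35;29m[48;2;34;33;28m🬎[38;2;36;35;29m[48;2;34;33;28m🬎[38;2;36;35;29m[48;2;34;33;28m🬎[38;2;36;35;29m[48;2;34;33;28m🬎[38;2;36;35;29m[48;2;34;33;28m🬎[38;2;36;35;29m[48;2;34;33;28m🬎[38;2;36;35;29m[48;2;34;33;28m🬎[38;2;36;35;29m[48;2;34;33;28m🬎[38;2;36;35;29m[48;2;34;33;28m🬎[38;2;36;35;29m[48;2;34;33;28m🬎[38;2;36;35;29m[48;2;34;33;28m🬎[0m
[38;2;32;31;25m[48;2;30;29;24m🬎[38;2;32;31;25m[48;2;30;29;24m🬎[38;2;32;31;25m[48;2;30;29;24m🬎[38;2;32;31;25m[48;2;30;29;24m🬎[38;2;32;30;25m[48;2;42;148;127m🬝[38;2;40;133;115m[48;2;27;31;25m🬇[38;2;64;165;145m[48;2;31;30;25m🬋[38;2;32;31;25m[48;2;31;110;94m🬎[38;2;32;31;25m[48;2;30;29;24m🬎[38;2;32;31;25m[48;2;30;29;24m🬎[38;2;32;31;25m[48;2;30;29;24m🬎[38;2;32;31;25m[48;2;30;29;24m🬎[0m
[38;2;28;27;21m[48;2;26;25;20m🬎[38;2;28;27;21m[48;2;26;25;20m🬎[38;2;28;27;21m[48;2;26;25;20m🬎[38;2;28;27;21m[48;2;26;25;20m🬎[38;2;49;147;127m[48;2;27;26;20m🬉[38;2;30;49;40m[48;2;148;255;235m🬬[38;2;28;27;21m[48;2;37;129;111m🬎[38;2;35;123;106m[48;2;27;26;21m🬘[38;2;28;27;21m[48;2;26;25;20m🬎[38;2;28;27;21m[48;2;26;25;20m🬎[38;2;28;27;21m[48;2;26;25;20m🬎[38;2;28;27;21m[48;2;26;25;20m🬎[0m
[38;2;24;23;17m[48;2;22;21;16m🬎[38;2;24;23;17m[48;2;22;21;16m🬎[38;2;24;23;17m[48;2;22;21;16m🬎[38;2;24;23;17m[48;2;22;21;16m🬎[38;2;24;23;17m[48;2;22;21;16m🬎[38;2;24;23;17m[48;2;22;21;16m🬎[38;2;14;50;43m[48;2;23;22;16m🬀[38;2;24;23;17m[48;2;22;21;16m🬎[38;2;24;23;17m[48;2;22;21;16m🬎[38;2;24;23;17m[48;2;22;21;16m🬎[38;2;24;23;17m[48;2;22;21;16m🬎[38;2;24;23;17m[48;2;22;21;16m🬎[0m
[38;2;19;19;13m[48;2;18;18;12m🬎[38;2;19;19;13m[48;2;18;18;12m🬎[38;2;19;19;13m[48;2;18;18;12m🬎[38;2;19;19;13m[48;2;18;18;12m🬎[38;2;19;19;13m[48;2;18;18;12m🬎[38;2;19;19;13m[48;2;18;18;12m🬎[38;2;19;19;13m[48;2;18;18;12m🬎[38;2;19;19;13m[48;2;18;18;12m🬎[38;2;19;19;13m[48;2;18;18;12m🬎[38;2;19;19;13m[48;2;18;18;12m🬎[38;2;19;19;13m[48;2;18;18;12m🬎[38;2;19;19;13m[48;2;18;18;12m🬎[0m
</frame>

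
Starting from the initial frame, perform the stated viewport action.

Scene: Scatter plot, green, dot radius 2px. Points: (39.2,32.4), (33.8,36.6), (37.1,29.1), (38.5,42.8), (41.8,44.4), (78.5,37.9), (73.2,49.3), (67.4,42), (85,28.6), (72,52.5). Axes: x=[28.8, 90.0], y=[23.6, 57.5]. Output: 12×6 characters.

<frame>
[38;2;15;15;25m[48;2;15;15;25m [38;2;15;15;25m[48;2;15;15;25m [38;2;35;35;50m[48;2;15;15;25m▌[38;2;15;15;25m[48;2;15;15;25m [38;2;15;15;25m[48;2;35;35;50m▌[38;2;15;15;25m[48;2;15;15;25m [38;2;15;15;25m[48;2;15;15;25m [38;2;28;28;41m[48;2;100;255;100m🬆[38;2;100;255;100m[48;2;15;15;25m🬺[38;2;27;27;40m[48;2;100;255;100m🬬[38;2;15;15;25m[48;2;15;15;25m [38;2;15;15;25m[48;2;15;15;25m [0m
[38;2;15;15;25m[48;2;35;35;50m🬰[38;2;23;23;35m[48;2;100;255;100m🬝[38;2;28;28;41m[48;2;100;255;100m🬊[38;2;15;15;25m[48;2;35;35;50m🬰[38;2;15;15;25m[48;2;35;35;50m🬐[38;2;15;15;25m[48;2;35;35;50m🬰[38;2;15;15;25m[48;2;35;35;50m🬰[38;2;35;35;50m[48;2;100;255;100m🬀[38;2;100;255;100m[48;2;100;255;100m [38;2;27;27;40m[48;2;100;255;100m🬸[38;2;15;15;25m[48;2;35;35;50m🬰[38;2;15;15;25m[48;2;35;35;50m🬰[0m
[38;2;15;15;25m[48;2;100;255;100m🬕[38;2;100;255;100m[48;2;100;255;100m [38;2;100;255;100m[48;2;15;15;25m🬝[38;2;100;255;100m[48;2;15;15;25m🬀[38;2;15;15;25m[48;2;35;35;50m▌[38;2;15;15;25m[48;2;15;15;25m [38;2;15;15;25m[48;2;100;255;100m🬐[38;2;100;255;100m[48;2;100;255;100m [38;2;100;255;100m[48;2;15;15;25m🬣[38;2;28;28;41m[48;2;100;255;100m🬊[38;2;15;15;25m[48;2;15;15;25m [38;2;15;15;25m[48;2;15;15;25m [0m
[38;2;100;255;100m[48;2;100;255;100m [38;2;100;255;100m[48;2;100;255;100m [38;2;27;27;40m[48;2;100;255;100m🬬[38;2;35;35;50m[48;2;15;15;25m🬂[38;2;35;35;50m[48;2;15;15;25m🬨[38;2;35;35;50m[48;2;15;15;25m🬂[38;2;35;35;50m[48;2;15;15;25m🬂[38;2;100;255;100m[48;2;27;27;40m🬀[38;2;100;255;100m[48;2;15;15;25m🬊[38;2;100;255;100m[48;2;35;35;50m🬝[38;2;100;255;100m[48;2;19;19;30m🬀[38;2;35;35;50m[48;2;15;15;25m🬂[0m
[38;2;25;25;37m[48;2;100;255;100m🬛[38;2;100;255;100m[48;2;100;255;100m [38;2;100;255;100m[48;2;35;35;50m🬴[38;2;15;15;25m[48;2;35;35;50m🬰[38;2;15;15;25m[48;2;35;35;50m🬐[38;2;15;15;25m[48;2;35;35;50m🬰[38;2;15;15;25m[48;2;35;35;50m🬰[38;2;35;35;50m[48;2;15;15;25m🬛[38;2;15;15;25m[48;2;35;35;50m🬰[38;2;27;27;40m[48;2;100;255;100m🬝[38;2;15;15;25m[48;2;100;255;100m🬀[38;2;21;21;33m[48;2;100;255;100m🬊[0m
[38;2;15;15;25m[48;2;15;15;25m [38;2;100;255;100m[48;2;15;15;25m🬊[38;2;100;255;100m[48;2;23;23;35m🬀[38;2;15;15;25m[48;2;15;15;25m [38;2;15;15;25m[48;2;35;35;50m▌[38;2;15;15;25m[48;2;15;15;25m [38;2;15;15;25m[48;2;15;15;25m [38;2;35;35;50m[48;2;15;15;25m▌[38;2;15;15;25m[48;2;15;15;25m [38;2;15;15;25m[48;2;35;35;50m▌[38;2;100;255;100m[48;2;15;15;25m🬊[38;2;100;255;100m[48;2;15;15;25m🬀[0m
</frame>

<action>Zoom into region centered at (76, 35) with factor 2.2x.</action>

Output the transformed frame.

<frame>
[38;2;15;15;25m[48;2;15;15;25m [38;2;100;255;100m[48;2;15;15;25m🬊[38;2;100;255;100m[48;2;15;15;25m🬝[38;2;100;255;100m[48;2;15;15;25m🬀[38;2;15;15;25m[48;2;35;35;50m▌[38;2;15;15;25m[48;2;15;15;25m [38;2;15;15;25m[48;2;15;15;25m [38;2;35;35;50m[48;2;15;15;25m▌[38;2;15;15;25m[48;2;15;15;25m [38;2;15;15;25m[48;2;35;35;50m▌[38;2;15;15;25m[48;2;15;15;25m [38;2;15;15;25m[48;2;15;15;25m [0m
[38;2;15;15;25m[48;2;35;35;50m🬰[38;2;15;15;25m[48;2;35;35;50m🬰[38;2;35;35;50m[48;2;15;15;25m🬛[38;2;15;15;25m[48;2;35;35;50m🬰[38;2;15;15;25m[48;2;35;35;50m🬐[38;2;23;23;35m[48;2;100;255;100m🬝[38;2;15;15;25m[48;2;100;255;100m🬀[38;2;28;28;41m[48;2;100;255;100m🬊[38;2;15;15;25m[48;2;35;35;50m🬰[38;2;15;15;25m[48;2;35;35;50m🬐[38;2;15;15;25m[48;2;35;35;50m🬰[38;2;15;15;25m[48;2;35;35;50m🬰[0m
[38;2;15;15;25m[48;2;15;15;25m [38;2;15;15;25m[48;2;15;15;25m [38;2;35;35;50m[48;2;15;15;25m▌[38;2;15;15;25m[48;2;15;15;25m [38;2;15;15;25m[48;2;35;35;50m▌[38;2;15;15;25m[48;2;15;15;25m [38;2;100;255;100m[48;2;15;15;25m🬊[38;2;100;255;100m[48;2;23;23;35m🬀[38;2;15;15;25m[48;2;15;15;25m [38;2;15;15;25m[48;2;35;35;50m▌[38;2;15;15;25m[48;2;15;15;25m [38;2;15;15;25m[48;2;15;15;25m [0m
[38;2;35;35;50m[48;2;15;15;25m🬂[38;2;35;35;50m[48;2;15;15;25m🬂[38;2;35;35;50m[48;2;15;15;25m🬕[38;2;35;35;50m[48;2;15;15;25m🬂[38;2;35;35;50m[48;2;15;15;25m🬨[38;2;35;35;50m[48;2;15;15;25m🬂[38;2;35;35;50m[48;2;15;15;25m🬂[38;2;35;35;50m[48;2;15;15;25m🬕[38;2;35;35;50m[48;2;15;15;25m🬂[38;2;35;35;50m[48;2;15;15;25m🬨[38;2;35;35;50m[48;2;15;15;25m🬂[38;2;35;35;50m[48;2;15;15;25m🬂[0m
[38;2;15;15;25m[48;2;35;35;50m🬰[38;2;15;15;25m[48;2;35;35;50m🬰[38;2;35;35;50m[48;2;15;15;25m🬛[38;2;15;15;25m[48;2;35;35;50m🬰[38;2;15;15;25m[48;2;35;35;50m🬐[38;2;15;15;25m[48;2;35;35;50m🬰[38;2;15;15;25m[48;2;35;35;50m🬰[38;2;35;35;50m[48;2;15;15;25m🬛[38;2;23;23;35m[48;2;100;255;100m🬝[38;2;28;28;41m[48;2;100;255;100m🬊[38;2;15;15;25m[48;2;35;35;50m🬰[38;2;15;15;25m[48;2;35;35;50m🬰[0m
[38;2;15;15;25m[48;2;15;15;25m [38;2;15;15;25m[48;2;15;15;25m [38;2;35;35;50m[48;2;15;15;25m▌[38;2;15;15;25m[48;2;15;15;25m [38;2;15;15;25m[48;2;35;35;50m▌[38;2;15;15;25m[48;2;15;15;25m [38;2;15;15;25m[48;2;15;15;25m [38;2;35;35;50m[48;2;15;15;25m▌[38;2;100;255;100m[48;2;15;15;25m🬊[38;2;100;255;100m[48;2;35;35;50m🬝[38;2;100;255;100m[48;2;15;15;25m🬀[38;2;15;15;25m[48;2;15;15;25m [0m
</frame>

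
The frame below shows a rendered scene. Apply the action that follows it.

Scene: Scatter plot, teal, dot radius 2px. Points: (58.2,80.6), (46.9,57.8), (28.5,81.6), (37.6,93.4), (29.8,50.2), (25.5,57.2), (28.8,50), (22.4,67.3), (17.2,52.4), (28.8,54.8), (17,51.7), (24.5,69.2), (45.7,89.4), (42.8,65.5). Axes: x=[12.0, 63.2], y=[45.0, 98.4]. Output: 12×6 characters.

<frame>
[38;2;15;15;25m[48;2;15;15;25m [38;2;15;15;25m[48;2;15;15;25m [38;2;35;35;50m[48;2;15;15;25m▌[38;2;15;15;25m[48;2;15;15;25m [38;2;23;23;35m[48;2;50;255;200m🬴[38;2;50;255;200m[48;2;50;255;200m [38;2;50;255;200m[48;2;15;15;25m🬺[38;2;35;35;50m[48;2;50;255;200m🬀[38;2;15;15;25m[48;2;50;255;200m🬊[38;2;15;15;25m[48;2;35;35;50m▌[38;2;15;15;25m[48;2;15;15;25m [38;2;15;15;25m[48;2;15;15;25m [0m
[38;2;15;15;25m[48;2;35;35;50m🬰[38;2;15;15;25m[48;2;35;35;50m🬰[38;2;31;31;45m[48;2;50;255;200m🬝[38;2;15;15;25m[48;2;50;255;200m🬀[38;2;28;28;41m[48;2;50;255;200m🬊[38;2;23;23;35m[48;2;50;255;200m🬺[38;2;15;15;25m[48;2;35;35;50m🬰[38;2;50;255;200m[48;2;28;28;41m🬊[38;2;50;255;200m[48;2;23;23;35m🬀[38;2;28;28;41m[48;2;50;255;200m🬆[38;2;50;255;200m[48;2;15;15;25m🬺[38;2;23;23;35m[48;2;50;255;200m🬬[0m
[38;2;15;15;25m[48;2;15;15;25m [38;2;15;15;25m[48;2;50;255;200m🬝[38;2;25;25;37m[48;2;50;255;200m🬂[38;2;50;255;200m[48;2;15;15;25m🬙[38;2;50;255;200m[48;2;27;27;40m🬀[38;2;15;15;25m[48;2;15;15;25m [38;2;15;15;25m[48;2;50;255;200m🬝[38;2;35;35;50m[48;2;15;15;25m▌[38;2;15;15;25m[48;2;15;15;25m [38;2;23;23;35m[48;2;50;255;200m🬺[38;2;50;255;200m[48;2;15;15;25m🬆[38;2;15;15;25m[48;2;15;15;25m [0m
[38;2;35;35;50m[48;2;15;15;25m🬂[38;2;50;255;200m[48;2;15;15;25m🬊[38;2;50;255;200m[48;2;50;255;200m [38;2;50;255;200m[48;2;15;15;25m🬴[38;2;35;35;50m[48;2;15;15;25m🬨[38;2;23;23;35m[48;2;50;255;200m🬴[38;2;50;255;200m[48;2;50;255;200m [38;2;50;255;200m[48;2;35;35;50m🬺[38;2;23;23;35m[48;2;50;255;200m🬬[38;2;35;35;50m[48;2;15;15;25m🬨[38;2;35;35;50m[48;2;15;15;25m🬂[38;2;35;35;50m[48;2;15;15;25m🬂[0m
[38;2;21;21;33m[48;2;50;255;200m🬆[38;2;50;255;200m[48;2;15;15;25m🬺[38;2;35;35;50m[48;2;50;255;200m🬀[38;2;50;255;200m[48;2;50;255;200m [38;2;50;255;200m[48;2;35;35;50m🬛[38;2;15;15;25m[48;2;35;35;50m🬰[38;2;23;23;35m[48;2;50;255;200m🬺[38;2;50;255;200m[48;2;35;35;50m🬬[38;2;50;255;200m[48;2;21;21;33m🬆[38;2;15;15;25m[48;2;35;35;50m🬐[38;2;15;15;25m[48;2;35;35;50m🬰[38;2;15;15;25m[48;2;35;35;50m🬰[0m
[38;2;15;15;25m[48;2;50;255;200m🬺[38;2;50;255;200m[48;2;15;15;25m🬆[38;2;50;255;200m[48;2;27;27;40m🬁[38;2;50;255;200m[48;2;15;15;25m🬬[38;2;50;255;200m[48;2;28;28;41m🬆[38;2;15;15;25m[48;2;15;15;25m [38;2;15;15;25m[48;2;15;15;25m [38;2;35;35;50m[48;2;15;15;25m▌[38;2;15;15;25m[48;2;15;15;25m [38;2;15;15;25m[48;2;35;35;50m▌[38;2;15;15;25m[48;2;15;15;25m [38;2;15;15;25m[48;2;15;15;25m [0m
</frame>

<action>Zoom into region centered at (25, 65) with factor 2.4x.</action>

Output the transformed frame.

<frame>
[38;2;15;15;25m[48;2;15;15;25m [38;2;15;15;25m[48;2;15;15;25m [38;2;35;35;50m[48;2;15;15;25m▌[38;2;15;15;25m[48;2;15;15;25m [38;2;15;15;25m[48;2;35;35;50m▌[38;2;15;15;25m[48;2;15;15;25m [38;2;15;15;25m[48;2;15;15;25m [38;2;35;35;50m[48;2;15;15;25m▌[38;2;15;15;25m[48;2;15;15;25m [38;2;15;15;25m[48;2;35;35;50m▌[38;2;15;15;25m[48;2;15;15;25m [38;2;15;15;25m[48;2;15;15;25m [0m
[38;2;15;15;25m[48;2;35;35;50m🬰[38;2;15;15;25m[48;2;35;35;50m🬰[38;2;35;35;50m[48;2;15;15;25m🬛[38;2;23;23;35m[48;2;50;255;200m🬝[38;2;25;25;37m[48;2;50;255;200m🬂[38;2;50;255;200m[48;2;15;15;25m🬺[38;2;23;23;35m[48;2;50;255;200m🬬[38;2;35;35;50m[48;2;15;15;25m🬛[38;2;15;15;25m[48;2;35;35;50m🬰[38;2;15;15;25m[48;2;35;35;50m🬐[38;2;15;15;25m[48;2;35;35;50m🬰[38;2;15;15;25m[48;2;35;35;50m🬰[0m
[38;2;15;15;25m[48;2;15;15;25m [38;2;15;15;25m[48;2;15;15;25m [38;2;35;35;50m[48;2;15;15;25m▌[38;2;50;255;200m[48;2;15;15;25m🬊[38;2;50;255;200m[48;2;35;35;50m🬝[38;2;50;255;200m[48;2;15;15;25m🬆[38;2;15;15;25m[48;2;15;15;25m [38;2;35;35;50m[48;2;15;15;25m▌[38;2;15;15;25m[48;2;15;15;25m [38;2;15;15;25m[48;2;35;35;50m▌[38;2;15;15;25m[48;2;15;15;25m [38;2;15;15;25m[48;2;15;15;25m [0m
[38;2;35;35;50m[48;2;15;15;25m🬂[38;2;35;35;50m[48;2;15;15;25m🬂[38;2;35;35;50m[48;2;15;15;25m🬕[38;2;35;35;50m[48;2;15;15;25m🬂[38;2;35;35;50m[48;2;15;15;25m🬨[38;2;35;35;50m[48;2;15;15;25m🬂[38;2;35;35;50m[48;2;15;15;25m🬂[38;2;35;35;50m[48;2;15;15;25m🬕[38;2;35;35;50m[48;2;15;15;25m🬂[38;2;35;35;50m[48;2;15;15;25m🬨[38;2;35;35;50m[48;2;15;15;25m🬂[38;2;35;35;50m[48;2;15;15;25m🬂[0m
[38;2;15;15;25m[48;2;35;35;50m🬰[38;2;15;15;25m[48;2;35;35;50m🬰[38;2;35;35;50m[48;2;15;15;25m🬛[38;2;15;15;25m[48;2;35;35;50m🬰[38;2;15;15;25m[48;2;35;35;50m🬐[38;2;21;21;33m[48;2;50;255;200m🬆[38;2;50;255;200m[48;2;15;15;25m🬺[38;2;30;30;43m[48;2;50;255;200m🬎[38;2;15;15;25m[48;2;35;35;50m🬰[38;2;15;15;25m[48;2;35;35;50m🬐[38;2;15;15;25m[48;2;35;35;50m🬰[38;2;15;15;25m[48;2;35;35;50m🬰[0m
[38;2;15;15;25m[48;2;15;15;25m [38;2;15;15;25m[48;2;15;15;25m [38;2;35;35;50m[48;2;15;15;25m▌[38;2;15;15;25m[48;2;15;15;25m [38;2;15;15;25m[48;2;35;35;50m▌[38;2;15;15;25m[48;2;50;255;200m🬺[38;2;50;255;200m[48;2;15;15;25m🬎[38;2;50;255;200m[48;2;50;255;200m [38;2;50;255;200m[48;2;15;15;25m🬛[38;2;15;15;25m[48;2;35;35;50m▌[38;2;15;15;25m[48;2;15;15;25m [38;2;15;15;25m[48;2;15;15;25m [0m
</frame>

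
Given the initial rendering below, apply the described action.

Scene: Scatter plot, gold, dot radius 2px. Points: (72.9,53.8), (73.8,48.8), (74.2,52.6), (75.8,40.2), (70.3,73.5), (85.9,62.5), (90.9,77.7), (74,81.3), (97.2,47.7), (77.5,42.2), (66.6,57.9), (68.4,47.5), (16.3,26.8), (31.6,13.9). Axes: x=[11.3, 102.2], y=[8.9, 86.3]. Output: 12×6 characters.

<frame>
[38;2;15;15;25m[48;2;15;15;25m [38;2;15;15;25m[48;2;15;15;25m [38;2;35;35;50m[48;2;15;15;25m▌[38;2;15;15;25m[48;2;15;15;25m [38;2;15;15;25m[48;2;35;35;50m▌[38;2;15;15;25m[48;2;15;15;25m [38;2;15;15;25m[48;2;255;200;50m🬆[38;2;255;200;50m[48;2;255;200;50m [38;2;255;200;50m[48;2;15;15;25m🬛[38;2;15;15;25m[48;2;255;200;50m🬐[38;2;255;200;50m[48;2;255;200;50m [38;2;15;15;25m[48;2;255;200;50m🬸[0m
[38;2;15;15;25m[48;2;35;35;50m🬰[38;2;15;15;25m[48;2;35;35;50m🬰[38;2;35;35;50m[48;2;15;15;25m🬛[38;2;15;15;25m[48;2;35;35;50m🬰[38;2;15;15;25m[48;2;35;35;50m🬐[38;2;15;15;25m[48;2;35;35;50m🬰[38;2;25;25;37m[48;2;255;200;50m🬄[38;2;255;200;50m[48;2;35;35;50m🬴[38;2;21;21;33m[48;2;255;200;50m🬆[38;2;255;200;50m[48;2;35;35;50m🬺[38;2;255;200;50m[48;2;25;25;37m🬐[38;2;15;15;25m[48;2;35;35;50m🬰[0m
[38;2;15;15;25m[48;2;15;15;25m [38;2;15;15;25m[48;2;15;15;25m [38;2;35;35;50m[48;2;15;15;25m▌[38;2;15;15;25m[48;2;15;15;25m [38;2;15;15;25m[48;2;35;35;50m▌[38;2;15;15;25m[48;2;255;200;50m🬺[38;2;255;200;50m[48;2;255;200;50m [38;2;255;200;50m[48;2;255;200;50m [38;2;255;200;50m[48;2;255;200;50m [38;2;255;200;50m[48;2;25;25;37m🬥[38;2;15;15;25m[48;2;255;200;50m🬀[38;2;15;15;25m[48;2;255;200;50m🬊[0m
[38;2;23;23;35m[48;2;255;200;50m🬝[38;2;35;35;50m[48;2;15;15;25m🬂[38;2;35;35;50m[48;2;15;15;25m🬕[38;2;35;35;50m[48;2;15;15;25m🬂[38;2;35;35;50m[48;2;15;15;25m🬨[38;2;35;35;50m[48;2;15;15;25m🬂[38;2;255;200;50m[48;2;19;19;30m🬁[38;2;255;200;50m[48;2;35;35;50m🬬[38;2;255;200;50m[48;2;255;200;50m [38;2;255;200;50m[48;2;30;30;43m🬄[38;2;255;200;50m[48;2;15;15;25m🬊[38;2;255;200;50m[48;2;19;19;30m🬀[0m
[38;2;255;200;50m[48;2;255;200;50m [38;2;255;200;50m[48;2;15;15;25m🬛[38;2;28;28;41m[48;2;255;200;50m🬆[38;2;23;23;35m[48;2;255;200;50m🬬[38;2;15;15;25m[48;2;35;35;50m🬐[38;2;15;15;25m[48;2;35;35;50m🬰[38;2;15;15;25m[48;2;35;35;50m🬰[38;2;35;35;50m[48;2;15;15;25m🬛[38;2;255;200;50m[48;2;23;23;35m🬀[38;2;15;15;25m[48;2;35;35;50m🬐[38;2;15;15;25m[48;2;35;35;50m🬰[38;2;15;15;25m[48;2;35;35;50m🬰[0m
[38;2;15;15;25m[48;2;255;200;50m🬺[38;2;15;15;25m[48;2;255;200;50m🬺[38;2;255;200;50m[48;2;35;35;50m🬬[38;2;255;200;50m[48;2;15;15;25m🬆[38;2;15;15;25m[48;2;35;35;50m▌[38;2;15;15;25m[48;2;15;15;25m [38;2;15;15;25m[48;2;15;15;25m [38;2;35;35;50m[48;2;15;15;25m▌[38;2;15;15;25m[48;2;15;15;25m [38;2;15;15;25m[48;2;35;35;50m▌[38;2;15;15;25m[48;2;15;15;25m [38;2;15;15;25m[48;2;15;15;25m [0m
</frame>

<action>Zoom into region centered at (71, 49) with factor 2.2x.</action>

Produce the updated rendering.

<frame>
[38;2;15;15;25m[48;2;15;15;25m [38;2;15;15;25m[48;2;15;15;25m [38;2;35;35;50m[48;2;15;15;25m▌[38;2;15;15;25m[48;2;15;15;25m [38;2;23;23;35m[48;2;255;200;50m🬝[38;2;15;15;25m[48;2;15;15;25m [38;2;15;15;25m[48;2;15;15;25m [38;2;35;35;50m[48;2;15;15;25m▌[38;2;15;15;25m[48;2;255;200;50m🬴[38;2;255;200;50m[48;2;255;200;50m [38;2;255;200;50m[48;2;15;15;25m🬛[38;2;15;15;25m[48;2;15;15;25m [0m
[38;2;15;15;25m[48;2;35;35;50m🬰[38;2;15;15;25m[48;2;35;35;50m🬰[38;2;35;35;50m[48;2;15;15;25m🬛[38;2;19;19;30m[48;2;255;200;50m🬴[38;2;255;200;50m[48;2;255;200;50m [38;2;255;200;50m[48;2;15;15;25m🬺[38;2;15;15;25m[48;2;255;200;50m🬂[38;2;27;27;40m[48;2;255;200;50m🬬[38;2;15;15;25m[48;2;35;35;50m🬰[38;2;27;27;40m[48;2;255;200;50m🬺[38;2;15;15;25m[48;2;35;35;50m🬰[38;2;15;15;25m[48;2;35;35;50m🬰[0m
[38;2;15;15;25m[48;2;15;15;25m [38;2;15;15;25m[48;2;15;15;25m [38;2;35;35;50m[48;2;15;15;25m▌[38;2;15;15;25m[48;2;15;15;25m [38;2;20;20;31m[48;2;255;200;50m🬛[38;2;255;200;50m[48;2;255;200;50m [38;2;255;200;50m[48;2;255;200;50m [38;2;255;200;50m[48;2;15;15;25m🬴[38;2;15;15;25m[48;2;15;15;25m [38;2;15;15;25m[48;2;35;35;50m▌[38;2;15;15;25m[48;2;15;15;25m [38;2;15;15;25m[48;2;15;15;25m [0m
[38;2;35;35;50m[48;2;15;15;25m🬂[38;2;35;35;50m[48;2;15;15;25m🬂[38;2;35;35;50m[48;2;15;15;25m🬕[38;2;35;35;50m[48;2;15;15;25m🬂[38;2;255;200;50m[48;2;21;21;33m🬊[38;2;255;200;50m[48;2;15;15;25m🬝[38;2;255;200;50m[48;2;15;15;25m🬨[38;2;255;200;50m[48;2;255;200;50m [38;2;255;200;50m[48;2;28;28;41m🬱[38;2;35;35;50m[48;2;15;15;25m🬨[38;2;35;35;50m[48;2;15;15;25m🬂[38;2;35;35;50m[48;2;15;15;25m🬂[0m
[38;2;15;15;25m[48;2;35;35;50m🬰[38;2;15;15;25m[48;2;35;35;50m🬰[38;2;35;35;50m[48;2;15;15;25m🬛[38;2;15;15;25m[48;2;35;35;50m🬰[38;2;15;15;25m[48;2;35;35;50m🬐[38;2;15;15;25m[48;2;35;35;50m🬰[38;2;255;200;50m[48;2;21;21;33m🬊[38;2;255;200;50m[48;2;15;15;25m🬝[38;2;255;200;50m[48;2;23;23;35m🬀[38;2;15;15;25m[48;2;35;35;50m🬐[38;2;15;15;25m[48;2;35;35;50m🬰[38;2;15;15;25m[48;2;35;35;50m🬰[0m
[38;2;15;15;25m[48;2;15;15;25m [38;2;15;15;25m[48;2;15;15;25m [38;2;35;35;50m[48;2;15;15;25m▌[38;2;15;15;25m[48;2;15;15;25m [38;2;15;15;25m[48;2;35;35;50m▌[38;2;15;15;25m[48;2;15;15;25m [38;2;15;15;25m[48;2;15;15;25m [38;2;35;35;50m[48;2;15;15;25m▌[38;2;15;15;25m[48;2;15;15;25m [38;2;15;15;25m[48;2;35;35;50m▌[38;2;15;15;25m[48;2;15;15;25m [38;2;15;15;25m[48;2;15;15;25m [0m
</frame>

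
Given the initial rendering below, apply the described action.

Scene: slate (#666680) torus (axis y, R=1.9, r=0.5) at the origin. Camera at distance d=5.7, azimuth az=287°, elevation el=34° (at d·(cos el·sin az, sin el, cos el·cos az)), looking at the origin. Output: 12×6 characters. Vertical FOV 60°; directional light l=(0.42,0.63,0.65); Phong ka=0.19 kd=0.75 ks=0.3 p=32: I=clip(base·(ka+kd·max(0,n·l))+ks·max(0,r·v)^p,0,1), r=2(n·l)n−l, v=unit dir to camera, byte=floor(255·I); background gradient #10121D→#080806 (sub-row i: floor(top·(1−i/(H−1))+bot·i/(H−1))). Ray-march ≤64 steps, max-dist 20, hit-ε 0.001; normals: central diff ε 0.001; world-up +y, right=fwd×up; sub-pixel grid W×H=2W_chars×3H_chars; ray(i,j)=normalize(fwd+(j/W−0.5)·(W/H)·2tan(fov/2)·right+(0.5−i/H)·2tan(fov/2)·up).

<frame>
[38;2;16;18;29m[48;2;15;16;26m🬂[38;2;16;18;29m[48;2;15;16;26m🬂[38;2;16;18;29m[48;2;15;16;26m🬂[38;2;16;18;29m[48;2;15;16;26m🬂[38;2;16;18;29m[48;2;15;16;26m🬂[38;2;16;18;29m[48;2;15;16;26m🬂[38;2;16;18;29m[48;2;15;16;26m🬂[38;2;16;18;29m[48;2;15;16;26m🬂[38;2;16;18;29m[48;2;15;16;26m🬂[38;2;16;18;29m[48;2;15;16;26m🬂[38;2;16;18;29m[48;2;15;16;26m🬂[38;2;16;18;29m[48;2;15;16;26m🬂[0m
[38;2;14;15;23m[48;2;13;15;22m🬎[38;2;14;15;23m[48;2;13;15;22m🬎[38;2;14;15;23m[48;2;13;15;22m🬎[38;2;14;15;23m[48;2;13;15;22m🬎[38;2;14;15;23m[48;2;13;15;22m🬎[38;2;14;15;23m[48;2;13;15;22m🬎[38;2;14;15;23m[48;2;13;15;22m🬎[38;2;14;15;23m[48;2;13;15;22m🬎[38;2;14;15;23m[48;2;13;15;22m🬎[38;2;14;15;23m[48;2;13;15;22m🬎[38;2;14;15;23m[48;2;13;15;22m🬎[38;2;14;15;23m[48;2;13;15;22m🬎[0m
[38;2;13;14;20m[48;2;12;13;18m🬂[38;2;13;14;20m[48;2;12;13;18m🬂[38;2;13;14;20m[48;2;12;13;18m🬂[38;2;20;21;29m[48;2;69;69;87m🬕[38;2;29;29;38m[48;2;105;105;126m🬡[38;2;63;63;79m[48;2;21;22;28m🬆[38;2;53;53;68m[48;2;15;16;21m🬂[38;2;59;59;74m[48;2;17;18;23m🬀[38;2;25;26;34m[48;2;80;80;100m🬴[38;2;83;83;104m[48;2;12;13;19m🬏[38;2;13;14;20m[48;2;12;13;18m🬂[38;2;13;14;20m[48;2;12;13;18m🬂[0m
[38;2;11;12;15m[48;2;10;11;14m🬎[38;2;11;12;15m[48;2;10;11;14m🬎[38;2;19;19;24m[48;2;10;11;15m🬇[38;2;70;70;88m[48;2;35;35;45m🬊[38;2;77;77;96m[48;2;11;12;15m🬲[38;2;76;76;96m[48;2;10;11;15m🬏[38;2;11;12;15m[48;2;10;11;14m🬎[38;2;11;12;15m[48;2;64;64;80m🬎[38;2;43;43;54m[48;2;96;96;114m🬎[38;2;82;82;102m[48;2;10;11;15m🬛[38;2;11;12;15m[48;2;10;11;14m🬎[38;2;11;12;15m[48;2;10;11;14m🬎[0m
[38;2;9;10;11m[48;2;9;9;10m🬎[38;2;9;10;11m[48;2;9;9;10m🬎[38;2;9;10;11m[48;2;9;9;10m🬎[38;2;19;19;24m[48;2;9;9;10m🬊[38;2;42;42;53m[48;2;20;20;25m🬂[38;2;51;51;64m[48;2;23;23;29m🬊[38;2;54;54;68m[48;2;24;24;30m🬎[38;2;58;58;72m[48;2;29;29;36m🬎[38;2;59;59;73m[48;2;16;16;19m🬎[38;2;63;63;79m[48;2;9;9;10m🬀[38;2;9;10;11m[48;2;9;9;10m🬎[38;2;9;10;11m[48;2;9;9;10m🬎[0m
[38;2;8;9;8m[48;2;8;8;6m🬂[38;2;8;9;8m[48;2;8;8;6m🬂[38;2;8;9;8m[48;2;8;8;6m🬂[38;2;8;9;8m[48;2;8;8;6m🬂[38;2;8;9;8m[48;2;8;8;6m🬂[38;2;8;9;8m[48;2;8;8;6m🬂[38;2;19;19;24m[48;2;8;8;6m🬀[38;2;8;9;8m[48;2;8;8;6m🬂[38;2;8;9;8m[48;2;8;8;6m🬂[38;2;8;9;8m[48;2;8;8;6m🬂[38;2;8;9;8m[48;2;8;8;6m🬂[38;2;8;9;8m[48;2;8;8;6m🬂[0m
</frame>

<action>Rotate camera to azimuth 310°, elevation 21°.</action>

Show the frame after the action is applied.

<frame>
[38;2;16;18;29m[48;2;15;16;26m🬂[38;2;16;18;29m[48;2;15;16;26m🬂[38;2;16;18;29m[48;2;15;16;26m🬂[38;2;16;18;29m[48;2;15;16;26m🬂[38;2;16;18;29m[48;2;15;16;26m🬂[38;2;16;18;29m[48;2;15;16;26m🬂[38;2;16;18;29m[48;2;15;16;26m🬂[38;2;16;18;29m[48;2;15;16;26m🬂[38;2;16;18;29m[48;2;15;16;26m🬂[38;2;16;18;29m[48;2;15;16;26m🬂[38;2;16;18;29m[48;2;15;16;26m🬂[38;2;16;18;29m[48;2;15;16;26m🬂[0m
[38;2;14;15;23m[48;2;13;15;22m🬎[38;2;14;15;23m[48;2;13;15;22m🬎[38;2;14;15;23m[48;2;13;15;22m🬎[38;2;14;15;23m[48;2;13;15;22m🬎[38;2;14;15;23m[48;2;13;15;22m🬎[38;2;14;15;23m[48;2;13;15;22m🬎[38;2;14;15;23m[48;2;13;15;22m🬎[38;2;14;15;23m[48;2;13;15;22m🬎[38;2;14;15;23m[48;2;13;15;22m🬎[38;2;14;15;23m[48;2;13;15;22m🬎[38;2;14;15;23m[48;2;13;15;22m🬎[38;2;14;15;23m[48;2;13;15;22m🬎[0m
[38;2;13;14;20m[48;2;12;13;18m🬂[38;2;13;14;20m[48;2;12;13;18m🬂[38;2;13;14;20m[48;2;12;13;18m🬂[38;2;19;20;28m[48;2;85;85;106m🬝[38;2;13;14;20m[48;2;80;80;101m🬂[38;2;22;23;30m[48;2;71;71;90m🬡[38;2;16;17;22m[48;2;54;54;68m🬰[38;2;16;16;22m[48;2;47;47;59m🬰[38;2;71;71;90m[48;2;19;20;27m🬃[38;2;82;82;102m[48;2;12;13;19m🬏[38;2;13;14;20m[48;2;12;13;18m🬂[38;2;13;14;20m[48;2;12;13;18m🬂[0m
[38;2;11;12;15m[48;2;10;11;14m🬎[38;2;11;12;15m[48;2;10;11;14m🬎[38;2;19;19;24m[48;2;10;11;15m🬇[38;2;53;53;66m[48;2;23;23;28m🬊[38;2;25;25;32m[48;2;53;53;66m🬒[38;2;11;12;16m[48;2;59;59;74m🬂[38;2;11;12;16m[48;2;65;65;81m🬂[38;2;15;15;20m[48;2;72;72;90m🬂[38;2;11;12;16m[48;2;81;81;100m🬀[38;2;82;82;103m[48;2;10;11;15m🬛[38;2;11;12;15m[48;2;10;11;14m🬎[38;2;11;12;15m[48;2;10;11;14m🬎[0m
[38;2;9;10;11m[48;2;9;9;10m🬎[38;2;9;10;11m[48;2;9;9;10m🬎[38;2;9;10;11m[48;2;9;9;10m🬎[38;2;19;19;24m[48;2;9;9;10m🬂[38;2;20;20;25m[48;2;9;9;10m🬎[38;2;35;35;45m[48;2;14;14;17m🬂[38;2;47;47;59m[48;2;17;17;21m🬂[38;2;54;54;68m[48;2;20;20;24m🬂[38;2;57;57;72m[48;2;13;13;16m🬂[38;2;44;44;56m[48;2;9;9;10m🬀[38;2;9;10;11m[48;2;9;9;10m🬎[38;2;9;10;11m[48;2;9;9;10m🬎[0m
[38;2;8;9;8m[48;2;8;8;6m🬂[38;2;8;9;8m[48;2;8;8;6m🬂[38;2;8;9;8m[48;2;8;8;6m🬂[38;2;8;9;8m[48;2;8;8;6m🬂[38;2;8;9;8m[48;2;8;8;6m🬂[38;2;8;9;8m[48;2;8;8;6m🬂[38;2;8;9;8m[48;2;8;8;6m🬂[38;2;8;9;8m[48;2;8;8;6m🬂[38;2;8;9;8m[48;2;8;8;6m🬂[38;2;8;9;8m[48;2;8;8;6m🬂[38;2;8;9;8m[48;2;8;8;6m🬂[38;2;8;9;8m[48;2;8;8;6m🬂[0m
</frame>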